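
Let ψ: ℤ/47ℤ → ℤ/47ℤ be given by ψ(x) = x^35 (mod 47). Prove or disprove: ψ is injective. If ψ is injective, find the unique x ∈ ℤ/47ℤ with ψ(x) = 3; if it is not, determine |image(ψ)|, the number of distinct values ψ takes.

Since 47 is prime, the nonzero elements of ℤ/47ℤ form a cyclic group of order 46.
As gcd(35, 46) = 1, raising to the 35th power is a bijection on this group: if a^35 ≡ b^35 then (ab^{−1})^35 = 1, and the only element of order dividing gcd(35, 46) = 1 is 1, so a = b.
With ψ(0) = 0 this makes ψ injective on all of ℤ/47ℤ, hence bijective (finite equal-size domain and codomain). In particular ψ is injective.
Since ψ is injective, we find the preimage of 3. The inverse of x ↦ x^35 on (ℤ/47ℤ)^× is x ↦ x^25, because 35·25 = 875 = 19·46 + 1 ≡ 1 (mod 46) and x^{46} = 1 for x ≠ 0 (Fermat). So ψ⁻¹(3) = 3^25 mod 47.
Repeated squaring mod 47: 3^1 ≡ 3, 3^2 ≡ 3² = 9, 3^4 ≡ 9² = 81 ≡ 34, 3^8 ≡ 34² = 1156 ≡ 28, 3^16 ≡ 28² = 784 ≡ 32. Since 25 = 16 + 8 + 1, 3^25 ≡ 32·28·3: 32·28 = 896 ≡ 3, then 3·3 = 9. So 3^25 ≡ 9 (mod 47).
Hence ψ⁻¹(3) = 9.

9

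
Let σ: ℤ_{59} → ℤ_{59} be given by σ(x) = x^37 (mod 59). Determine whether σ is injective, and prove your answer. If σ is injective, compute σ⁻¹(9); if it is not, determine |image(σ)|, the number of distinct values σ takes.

Since 59 is prime, the nonzero elements of ℤ_{59} form a cyclic group of order 58.
As gcd(37, 58) = 1, raising to the 37th power is a bijection on this group: if s^37 ≡ t^37 then (st^{−1})^37 = 1, and the only element of order dividing gcd(37, 58) = 1 is 1, so s = t.
With σ(0) = 0 this makes σ injective on all of ℤ_{59}, hence bijective (finite equal-size domain and codomain). In particular σ is injective.
Since σ is injective, we find the preimage of 9. The inverse of x ↦ x^37 on (ℤ_{59})^× is x ↦ x^11, because 37·11 = 407 = 7·58 + 1 ≡ 1 (mod 58) and x^{58} = 1 for x ≠ 0 (Fermat). So σ⁻¹(9) = 9^11 mod 59.
Repeated squaring mod 59: 9^1 ≡ 9, 9^2 ≡ 9² = 81 ≡ 22, 9^4 ≡ 22² = 484 ≡ 12, 9^8 ≡ 12² = 144 ≡ 26. Since 11 = 8 + 2 + 1, 9^11 ≡ 26·22·9: 26·22 = 572 ≡ 41, then 41·9 = 369 ≡ 15. So 9^11 ≡ 15 (mod 59).
Hence σ⁻¹(9) = 15.

15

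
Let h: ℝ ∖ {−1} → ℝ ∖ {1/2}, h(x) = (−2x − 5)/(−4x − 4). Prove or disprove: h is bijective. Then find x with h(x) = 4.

-11/14

Suppose h(s) = h(t). Cross-multiplying: (−2s − 5)(−4t − 4) = (−2t − 5)(−4s − 4).
Expanding both sides and cancelling the symmetric terms leaves −12·(s − t) = 0. Since −12 ≠ 0, s = t. So h is injective.
For any y ≠ 1/2, solving y(−4x − 4) = −2x − 5 for x gives a well-defined x ≠ −1. So h is surjective.
So h is bijective.
Solving h(x) = 4: cross-multiplying gives −2x − 5 = 4(−4x − 4), which rearranges to 14x = −11, so x = −11/14.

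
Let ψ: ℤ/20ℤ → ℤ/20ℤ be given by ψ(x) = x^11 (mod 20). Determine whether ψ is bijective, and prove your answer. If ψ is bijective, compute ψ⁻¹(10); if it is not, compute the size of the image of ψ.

15

ψ(0) = 0^11 = 0.
ψ(10): Repeated squaring mod 20: 10^1 ≡ 10, 10^2 ≡ 10² = 100 ≡ 0, 10^4 ≡ 0² = 0, 10^8 ≡ 0² = 0. Since 11 = 8 + 2 + 1, 10^11 ≡ 0·0·10: 0·0 = 0, then 0·10 = 0. So 10^11 ≡ 0 (mod 20).
So ψ(0) = ψ(10) = 0 while 0 ≠ 10, thus ψ is not injective, hence not bijective.
Since ψ is not bijective, we determine |image(ψ)|. Computing x^11 mod 20 for each x (by repeated squaring, reducing mod 20 at every step), the values ψ(0), ψ(1), …, ψ(19) are: 0, 1, 8, 7, 4, 5, 16, 3, 12, 9, 0, 11, 8, 17, 4, 15, 16, 13, 12, 19.
The distinct values are {0, 1, 3, 4, 5, 7, 8, 9, 11, 12, 13, 15, 16, 17, 19}; there are 15 of them.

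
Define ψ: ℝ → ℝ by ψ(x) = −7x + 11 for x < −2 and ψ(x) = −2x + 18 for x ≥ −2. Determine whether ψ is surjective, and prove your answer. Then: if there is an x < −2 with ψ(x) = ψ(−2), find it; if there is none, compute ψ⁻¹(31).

-20/7

Both pieces are strictly decreasing (slopes −7 and −2), so each is injective on its own interval.
The left piece maps (−∞, −2) onto (25, ∞); the right piece maps [−2, ∞) onto (−∞, 22].
The union (25, ∞) ∪ (−∞, 22] omits the interval between 25 and 22; in particular 25 has no preimage. So ψ is not surjective.
Because the two images are disjoint, no x < −2 has ψ(x) = ψ(−2), so we compute ψ⁻¹(31): 31 lies in (25, ∞), so solve −7x + 11 = 31: x = (31 − 11)/(−7) = −20/7.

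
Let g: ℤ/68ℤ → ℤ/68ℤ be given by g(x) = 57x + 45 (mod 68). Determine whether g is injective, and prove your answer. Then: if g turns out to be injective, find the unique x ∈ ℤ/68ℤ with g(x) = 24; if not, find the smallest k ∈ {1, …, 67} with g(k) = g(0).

39

If g(x_1) = g(x_2), then 57x_1 ≡ 57x_2 (mod 68). Because gcd(57, 68) = 1, we may cancel 57 to get x_1 ≡ x_2 (mod 68).
So g is injective.
We now compute 57⁻¹ mod 68 explicitly. Euclid's algorithm: 68 = 1·57 + 11, 57 = 5·11 + 2, 11 = 5·2 + 1; back-substituting gives 1 = 37·57 − 31·68, so 57⁻¹ ≡ 37 (mod 68).
Since g is injective, we compute g⁻¹(24): solve 57x + 45 ≡ 24 (mod 68), i.e. 57x ≡ 47 (mod 68).
Multiplying by 57⁻¹ = 37 gives x ≡ 37·47 = 1739 = 25·68 + 39 ≡ 39 (mod 68).
Check: g(39) = 57·39 + 45 = 2268 = 33·68 + 24 ≡ 24 (mod 68).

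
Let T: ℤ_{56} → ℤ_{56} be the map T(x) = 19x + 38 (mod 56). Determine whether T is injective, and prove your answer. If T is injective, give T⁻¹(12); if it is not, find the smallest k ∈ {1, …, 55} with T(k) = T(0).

Suppose T(x_1) = T(x_2) in ℤ_{56}. Then 19x_1 + 38 ≡ 19x_2 + 38 (mod 56), therefore 19(x_1 − x_2) ≡ 0 (mod 56).
Since gcd(19, 56) = 1, 19 is invertible modulo 56, so x_1 − x_2 ≡ 0 (mod 56), i.e. x_1 = x_2.
Thus T is injective.
We now compute 19⁻¹ mod 56 explicitly. Euclid's algorithm: 56 = 2·19 + 18, 19 = 1·18 + 1; back-substituting gives 1 = 3·19 − 1·56, so 19⁻¹ ≡ 3 (mod 56).
Since T is injective, we compute T⁻¹(12): solve 19x + 38 ≡ 12 (mod 56), i.e. 19x ≡ 30 (mod 56).
Multiplying by 19⁻¹ = 3 gives x ≡ 3·30 = 90 = 1·56 + 34 ≡ 34 (mod 56).
Check: T(34) = 19·34 + 38 = 684 = 12·56 + 12 ≡ 12 (mod 56).

34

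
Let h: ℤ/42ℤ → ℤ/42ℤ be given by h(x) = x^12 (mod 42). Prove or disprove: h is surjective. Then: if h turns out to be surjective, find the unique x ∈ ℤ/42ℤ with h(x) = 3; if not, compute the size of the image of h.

h(2): Repeated squaring mod 42: 2^1 ≡ 2, 2^2 ≡ 2² = 4, 2^4 ≡ 4² = 16, 2^8 ≡ 16² = 256 ≡ 4. Since 12 = 8 + 4, 2^12 ≡ 4·16: 4·16 = 64 ≡ 22. So 2^12 ≡ 22 (mod 42).
h(4): Repeated squaring mod 42: 4^1 ≡ 4, 4^2 ≡ 4² = 16, 4^4 ≡ 16² = 256 ≡ 4, 4^8 ≡ 4² = 16. Since 12 = 8 + 4, 4^12 ≡ 16·4: 16·4 = 64 ≡ 22. So 4^12 ≡ 22 (mod 42).
So h(2) = h(4) = 22 while 2 ≠ 4, thus h is not injective.
A non-injective map from the 42-element set ℤ/42ℤ to itself takes at most 41 distinct values, so it cannot be surjective. Thus h is not surjective.
Since h is not surjective, we determine |image(h)|. Computing x^12 mod 42 for each x (by repeated squaring, reducing mod 42 at every step), the values h(0), h(1), …, h(41) are: 0, 1, 22, 15, 22, 1, 36, 7, 22, 15, 22, 1, 36, 1, 28, 15, 22, 1, 36, 1, 22, 21, 22, 1, 36, 1, 22, 15, 28, 1, 36, 1, 22, 15, 22, 7, 36, 1, 22, 15, 22, 1.
The distinct values are {0, 1, 7, 15, 21, 22, 28, 36}; there are 8 of them.

8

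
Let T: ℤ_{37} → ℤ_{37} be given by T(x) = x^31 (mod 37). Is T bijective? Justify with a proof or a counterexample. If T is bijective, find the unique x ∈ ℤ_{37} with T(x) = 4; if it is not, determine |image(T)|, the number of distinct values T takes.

Since 37 is prime, the nonzero elements of ℤ_{37} form a cyclic group of order 36.
As gcd(31, 36) = 1, raising to the 31st power is a bijection on this group: if x_1^31 ≡ x_2^31 then (x_1x_2^{−1})^31 = 1, and the only element of order dividing gcd(31, 36) = 1 is 1, so x_1 = x_2.
With T(0) = 0 this makes T injective on all of ℤ_{37}, hence bijective (finite equal-size domain and codomain). In particular T is bijective.
Since T is bijective, we find the preimage of 4. The inverse of x ↦ x^31 on (ℤ_{37})^× is x ↦ x^7, because 31·7 = 217 = 6·36 + 1 ≡ 1 (mod 36) and x^{36} = 1 for x ≠ 0 (Fermat). So T⁻¹(4) = 4^7 mod 37.
Repeated squaring mod 37: 4^1 ≡ 4, 4^2 ≡ 4² = 16, 4^4 ≡ 16² = 256 ≡ 34. Since 7 = 4 + 2 + 1, 4^7 ≡ 34·16·4: 34·16 = 544 ≡ 26, then 26·4 = 104 ≡ 30. So 4^7 ≡ 30 (mod 37).
Hence T⁻¹(4) = 30.

30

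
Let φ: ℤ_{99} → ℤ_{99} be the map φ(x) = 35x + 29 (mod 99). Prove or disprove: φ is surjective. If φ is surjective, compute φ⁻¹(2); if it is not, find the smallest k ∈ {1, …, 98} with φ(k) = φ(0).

Since gcd(35, 99) = 1, 35 is invertible modulo 99. Euclid's algorithm: 99 = 2·35 + 29, 35 = 1·29 + 6, 29 = 4·6 + 5, 6 = 1·5 + 1; back-substituting gives 1 = 17·35 − 6·99, so 35⁻¹ ≡ 17 (mod 99).
For any y ∈ ℤ_{99}, x = 17(y − 29) mod 99 satisfies φ(x) = 35·17(y − 29) + 29 ≡ y (since 35·17 ≡ 1 mod 99). So every y has a preimage.
So φ is surjective.
Since φ is surjective, we find φ⁻¹(2): we need 35x ≡ 2 − 29 ≡ 72 (mod 99). Using 35⁻¹ = 17: x ≡ 17·72 = 1224 = 12·99 + 36, so x = 36.
Check: φ(36) = 35·36 + 29 = 1289 = 13·99 + 2 ≡ 2 (mod 99).

36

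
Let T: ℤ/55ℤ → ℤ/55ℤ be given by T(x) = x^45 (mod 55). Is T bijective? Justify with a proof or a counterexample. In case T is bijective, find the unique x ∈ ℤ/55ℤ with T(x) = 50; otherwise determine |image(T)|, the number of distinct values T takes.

15

T(2): Repeated squaring mod 55: 2^1 ≡ 2, 2^2 ≡ 2² = 4, 2^4 ≡ 4² = 16, 2^8 ≡ 16² = 256 ≡ 36, 2^16 ≡ 36² = 1296 ≡ 31, 2^32 ≡ 31² = 961 ≡ 26. Since 45 = 32 + 8 + 4 + 1, 2^45 ≡ 26·36·16·2: 26·36 = 936 ≡ 1, then 1·16 = 16, then 16·2 = 32. So 2^45 ≡ 32 (mod 55).
T(7): Repeated squaring mod 55: 7^1 ≡ 7, 7^2 ≡ 7² = 49, 7^4 ≡ 49² = 2401 ≡ 36, 7^8 ≡ 36² = 1296 ≡ 31, 7^16 ≡ 31² = 961 ≡ 26, 7^32 ≡ 26² = 676 ≡ 16. Since 45 = 32 + 8 + 4 + 1, 7^45 ≡ 16·31·36·7: 16·31 = 496 ≡ 1, then 1·36 = 36, then 36·7 = 252 ≡ 32. So 7^45 ≡ 32 (mod 55).
So T(2) = T(7) = 32 while 2 ≠ 7, so T is not injective, hence not bijective.
Since T is not bijective, we determine |image(T)|. Computing x^45 mod 55 for each x (by repeated squaring, reducing mod 55 at every step), the values T(0), T(1), …, T(54) are: 0, 1, 32, 23, 34, 45, 21, 32, 43, 34, 10, 11, 12, 43, 34, 45, 1, 32, 43, 54, 45, 21, 22, 23, 54, 45, 1, 12, 43, 54, 10, 1, 32, 33, 34, 10, 1, 12, 23, 54, 10, 21, 12, 43, 44, 45, 21, 12, 23, 34, 10, 21, 32, 23, 54.
The distinct values are {0, 1, 10, 11, 12, 21, 22, 23, 32, 33, 34, 43, 44, 45, 54}; there are 15 of them.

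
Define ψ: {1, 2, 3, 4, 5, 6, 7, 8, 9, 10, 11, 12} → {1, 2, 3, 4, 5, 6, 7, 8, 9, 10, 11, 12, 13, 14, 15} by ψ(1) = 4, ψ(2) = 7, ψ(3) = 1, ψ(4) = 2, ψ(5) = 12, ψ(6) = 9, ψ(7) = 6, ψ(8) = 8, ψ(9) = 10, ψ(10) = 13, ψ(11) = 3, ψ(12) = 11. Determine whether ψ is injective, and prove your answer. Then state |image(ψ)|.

The values ψ(1), …, ψ(12) are 4, 7, 1, 2, 12, 9, 6, 8, 10, 13, 3, 11 — all distinct.
So ψ(u) = ψ(v) only when u = v, and ψ is injective.
The image of ψ is {1, 2, 3, 4, 6, 7, 8, 9, 10, 11, 12, 13}, which has 12 elements.

12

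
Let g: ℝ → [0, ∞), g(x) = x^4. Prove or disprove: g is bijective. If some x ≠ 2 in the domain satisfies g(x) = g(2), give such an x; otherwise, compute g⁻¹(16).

-2

g(2) = 16 = (−2)^4 = g(−2) (since 4 is even), with 2 ≠ −2. So g is not injective, hence not bijective.
For the follow-up, such an x exists: taking x = −2 ∈ ℝ gives g(−2) = 16 = g(2) with −2 ≠ 2.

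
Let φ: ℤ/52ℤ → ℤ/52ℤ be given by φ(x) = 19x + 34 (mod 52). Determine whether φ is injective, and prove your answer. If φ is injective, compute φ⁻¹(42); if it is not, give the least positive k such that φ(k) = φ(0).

Recall that injectivity means: for all s, t in the domain, φ(s) = φ(t) implies s = t.
If φ(s) = φ(t), then 19s ≡ 19t (mod 52). Because gcd(19, 52) = 1, we may cancel 19 to get s ≡ t (mod 52).
Therefore φ is injective.
We now compute 19⁻¹ mod 52 explicitly. Euclid's algorithm: 52 = 2·19 + 14, 19 = 1·14 + 5, 14 = 2·5 + 4, 5 = 1·4 + 1; back-substituting gives 1 = 11·19 − 4·52, so 19⁻¹ ≡ 11 (mod 52).
Since φ is injective, we find φ⁻¹(42): we need 19x ≡ 42 − 34 ≡ 8 (mod 52). Using 19⁻¹ = 11: x ≡ 11·8 = 88 = 1·52 + 36, so x = 36.
Check: φ(36) = 19·36 + 34 = 718 = 13·52 + 42 ≡ 42 (mod 52).

36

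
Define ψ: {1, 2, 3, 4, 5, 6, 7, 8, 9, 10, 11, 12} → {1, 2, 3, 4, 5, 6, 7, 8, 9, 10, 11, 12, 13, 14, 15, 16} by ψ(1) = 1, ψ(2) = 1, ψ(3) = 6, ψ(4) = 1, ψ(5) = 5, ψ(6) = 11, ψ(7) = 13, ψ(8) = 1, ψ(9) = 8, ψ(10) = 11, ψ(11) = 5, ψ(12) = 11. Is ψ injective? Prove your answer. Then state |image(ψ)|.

6

ψ(1) = 1 = ψ(2) with 1 ≠ 2, so ψ is not injective.
The image of ψ is {1, 5, 6, 8, 11, 13}, which has 6 elements.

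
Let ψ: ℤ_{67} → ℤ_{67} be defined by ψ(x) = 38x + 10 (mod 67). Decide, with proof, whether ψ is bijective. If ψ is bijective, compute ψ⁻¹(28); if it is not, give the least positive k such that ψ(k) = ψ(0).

4

Recall that ψ is injective when ψ(a) = ψ(b) forces a = b.
Suppose ψ(a) = ψ(b) in ℤ_{67}. Then 38a + 10 ≡ 38b + 10 (mod 67), so 38(a − b) ≡ 0 (mod 67).
Since gcd(38, 67) = 1, 38 is invertible modulo 67, thus a − b ≡ 0 (mod 67), i.e. a = b.
We now compute 38⁻¹ mod 67 explicitly. Euclid's algorithm: 67 = 1·38 + 29, 38 = 1·29 + 9, 29 = 3·9 + 2, 9 = 4·2 + 1; back-substituting gives 1 = 30·38 − 17·67, so 38⁻¹ ≡ 30 (mod 67).
Then y ↦ 30(y − 10) is a two-sided inverse to ψ, so every y ∈ ℤ_{67} has a preimage.
Therefore ψ is bijective.
Since ψ is bijective, we find ψ⁻¹(28): we need 38x ≡ 28 − 10 ≡ 18 (mod 67). Using 38⁻¹ = 30: x ≡ 30·18 = 540 = 8·67 + 4, so x = 4.
Check: ψ(4) = 38·4 + 10 = 162 = 2·67 + 28 ≡ 28 (mod 67).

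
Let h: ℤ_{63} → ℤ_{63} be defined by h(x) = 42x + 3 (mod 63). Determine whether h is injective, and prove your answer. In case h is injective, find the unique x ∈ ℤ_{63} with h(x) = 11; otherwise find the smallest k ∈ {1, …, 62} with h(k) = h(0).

Recall that injectivity means: for all s, t in the domain, h(s) = h(t) implies s = t.
We have gcd(42, 63) = 21 > 1. Taking s = 0 and t = 3: h(0) = 3 and h(3) = 42·3 + 3 = 129 ≡ 3 (mod 63).
So h(0) = h(3) while 0 ≠ 3, therefore h is not injective.
Since h is not injective, we find the least positive k with h(k) = h(0): this means 42k ≡ 0 (mod 63), i.e. 63 ∣ 42k. Since gcd(42, 63) = 21, dividing through by 21 this holds exactly when 3 ∣ 2k, and as gcd(2, 3) = 1, exactly when 3 ∣ k.
The smallest positive such k is 3.

3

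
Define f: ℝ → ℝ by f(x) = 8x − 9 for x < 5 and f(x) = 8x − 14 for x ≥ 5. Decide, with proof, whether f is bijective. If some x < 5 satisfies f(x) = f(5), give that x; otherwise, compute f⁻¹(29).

35/8

Both pieces are strictly increasing (slopes 8 and 8), so each is injective on its own interval.
The left piece maps (−∞, 5) onto (−∞, 31); the right piece maps [5, ∞) onto [26, ∞).
These images overlap. In particular f(5) = 26 (right piece), and solving 8x − 9 = 26 on the left piece gives x = 35/8 < 5.
So f(35/8) = f(5) with 35/8 ≠ 5, and f is not injective, hence not bijective. This x = 35/8 is the requested value below 5.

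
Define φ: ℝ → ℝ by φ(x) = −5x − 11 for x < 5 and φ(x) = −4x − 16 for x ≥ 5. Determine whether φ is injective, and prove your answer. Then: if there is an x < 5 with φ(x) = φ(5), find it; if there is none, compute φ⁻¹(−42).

13/2

Both pieces are strictly decreasing (slopes −5 and −4), so each is injective on its own interval.
The left piece maps (−∞, 5) onto (−36, ∞); the right piece maps [5, ∞) onto (−∞, −36].
These images are disjoint, so no value is attained by both pieces. Therefore φ is injective.
Because the two images are disjoint, no x < 5 has φ(x) = φ(5), so we compute φ⁻¹(−42): −42 lies in (−∞, −36], so solve −4x − 16 = −42: x = (−42 + 16)/(−4) = 13/2.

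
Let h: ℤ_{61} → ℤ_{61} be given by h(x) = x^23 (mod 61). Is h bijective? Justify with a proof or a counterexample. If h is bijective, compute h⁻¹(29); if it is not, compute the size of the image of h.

Since 61 is prime, the nonzero elements of ℤ_{61} form a cyclic group of order 60.
As gcd(23, 60) = 1, raising to the 23rd power is a bijection on this group: if x_1^23 ≡ x_2^23 then (x_1x_2^{−1})^23 = 1, and the only element of order dividing gcd(23, 60) = 1 is 1, so x_1 = x_2.
With h(0) = 0 this makes h injective on all of ℤ_{61}, hence bijective (finite equal-size domain and codomain). In particular h is bijective.
Since h is bijective, we find the preimage of 29. The inverse of x ↦ x^23 on (ℤ_{61})^× is x ↦ x^47, because 23·47 = 1081 = 18·60 + 1 ≡ 1 (mod 60) and x^{60} = 1 for x ≠ 0 (Fermat). So h⁻¹(29) = 29^47 mod 61.
Repeated squaring mod 61: 29^1 ≡ 29, 29^2 ≡ 29² = 841 ≡ 48, 29^4 ≡ 48² = 2304 ≡ 47, 29^8 ≡ 47² = 2209 ≡ 13, 29^16 ≡ 13² = 169 ≡ 47, 29^32 ≡ 47² = 2209 ≡ 13. Since 47 = 32 + 8 + 4 + 2 + 1, 29^47 ≡ 13·13·47·48·29: 13·13 = 169 ≡ 47, then 47·47 = 2209 ≡ 13, then 13·48 = 624 ≡ 14, then 14·29 = 406 ≡ 40. So 29^47 ≡ 40 (mod 61).
Hence h⁻¹(29) = 40.

40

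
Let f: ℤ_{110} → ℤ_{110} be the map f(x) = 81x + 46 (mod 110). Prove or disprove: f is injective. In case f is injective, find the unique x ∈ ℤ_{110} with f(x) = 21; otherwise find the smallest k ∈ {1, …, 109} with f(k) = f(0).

35

Suppose f(s) = f(t) in ℤ_{110}. Then 81s + 46 ≡ 81t + 46 (mod 110), thus 81(s − t) ≡ 0 (mod 110).
Since gcd(81, 110) = 1, 81 is invertible modulo 110, hence s − t ≡ 0 (mod 110), i.e. s = t.
Therefore f is injective.
We now compute 81⁻¹ mod 110 explicitly. Euclid's algorithm: 110 = 1·81 + 29, 81 = 2·29 + 23, 29 = 1·23 + 6, 23 = 3·6 + 5, 6 = 1·5 + 1; back-substituting gives 1 = 91·81 − 67·110, so 81⁻¹ ≡ 91 (mod 110).
Since f is injective, we find f⁻¹(21): we need 81x ≡ 21 − 46 ≡ 85 (mod 110). Using 81⁻¹ = 91: x ≡ 91·85 = 7735 = 70·110 + 35, so x = 35.
Check: f(35) = 81·35 + 46 = 2881 = 26·110 + 21 ≡ 21 (mod 110).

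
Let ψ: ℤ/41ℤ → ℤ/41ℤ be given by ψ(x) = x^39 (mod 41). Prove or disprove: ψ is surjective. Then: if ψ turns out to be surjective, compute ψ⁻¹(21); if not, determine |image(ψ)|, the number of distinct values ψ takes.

2

Since 41 is prime, the nonzero elements of ℤ/41ℤ form a cyclic group of order 40.
As gcd(39, 40) = 1, raising to the 39th power is a bijection on this group: if s^39 ≡ t^39 then (st^{−1})^39 = 1, and the only element of order dividing gcd(39, 40) = 1 is 1, so s = t.
With ψ(0) = 0 this makes ψ injective on all of ℤ/41ℤ, hence bijective (finite equal-size domain and codomain). In particular ψ is surjective.
Since ψ is surjective, we find the preimage of 21. The inverse of x ↦ x^39 on (ℤ/41ℤ)^× is x ↦ x^39, because 39·39 = 1521 = 38·40 + 1 ≡ 1 (mod 40) and x^{40} = 1 for x ≠ 0 (Fermat). So ψ⁻¹(21) = 21^39 mod 41.
Repeated squaring mod 41: 21^1 ≡ 21, 21^2 ≡ 21² = 441 ≡ 31, 21^4 ≡ 31² = 961 ≡ 18, 21^8 ≡ 18² = 324 ≡ 37, 21^16 ≡ 37² = 1369 ≡ 16, 21^32 ≡ 16² = 256 ≡ 10. Since 39 = 32 + 4 + 2 + 1, 21^39 ≡ 10·18·31·21: 10·18 = 180 ≡ 16, then 16·31 = 496 ≡ 4, then 4·21 = 84 ≡ 2. So 21^39 ≡ 2 (mod 41).
Hence ψ⁻¹(21) = 2.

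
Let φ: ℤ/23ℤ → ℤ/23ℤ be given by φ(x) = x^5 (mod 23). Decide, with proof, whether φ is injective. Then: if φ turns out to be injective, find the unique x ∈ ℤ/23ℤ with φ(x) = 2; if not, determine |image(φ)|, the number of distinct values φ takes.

6

Since 23 is prime, the nonzero elements of ℤ/23ℤ form a cyclic group of order 22.
As gcd(5, 22) = 1, raising to the 5th power is a bijection on this group: if s^5 ≡ t^5 then (st^{−1})^5 = 1, and the only element of order dividing gcd(5, 22) = 1 is 1, so s = t.
With φ(0) = 0 this makes φ injective on all of ℤ/23ℤ, hence bijective (finite equal-size domain and codomain). In particular φ is injective.
Since φ is injective, we find the preimage of 2. The inverse of x ↦ x^5 on (ℤ/23ℤ)^× is x ↦ x^9, because 5·9 = 45 = 2·22 + 1 ≡ 1 (mod 22) and x^{22} = 1 for x ≠ 0 (Fermat). So φ⁻¹(2) = 2^9 mod 23.
Repeated squaring mod 23: 2^1 ≡ 2, 2^2 ≡ 2² = 4, 2^4 ≡ 4² = 16, 2^8 ≡ 16² = 256 ≡ 3. Since 9 = 8 + 1, 2^9 ≡ 3·2: 3·2 = 6. So 2^9 ≡ 6 (mod 23).
Hence φ⁻¹(2) = 6.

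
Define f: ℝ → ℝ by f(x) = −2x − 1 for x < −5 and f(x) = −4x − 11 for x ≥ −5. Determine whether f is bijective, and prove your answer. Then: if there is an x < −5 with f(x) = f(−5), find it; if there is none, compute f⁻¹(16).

Both pieces are strictly decreasing (slopes −2 and −4), so each is injective on its own interval.
The left piece maps (−∞, −5) onto (9, ∞); the right piece maps [−5, ∞) onto (−∞, 9].
Since 9 = 9, the images partition ℝ: f is injective and surjective, hence bijective.
Because the two images are disjoint, no x < −5 has f(x) = f(−5), so we compute f⁻¹(16): 16 lies in (9, ∞), so solve −2x − 1 = 16: x = (16 + 1)/(−2) = −17/2.

-17/2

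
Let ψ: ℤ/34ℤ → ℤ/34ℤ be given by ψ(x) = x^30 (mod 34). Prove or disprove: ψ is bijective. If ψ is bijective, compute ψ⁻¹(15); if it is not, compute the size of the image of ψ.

18

ψ(16): Repeated squaring mod 34: 16^1 ≡ 16, 16^2 ≡ 16² = 256 ≡ 18, 16^4 ≡ 18² = 324 ≡ 18, 16^8 ≡ 18² = 324 ≡ 18, 16^16 ≡ 18² = 324 ≡ 18. Since 30 = 16 + 8 + 4 + 2, 16^30 ≡ 18·18·18·18: 18·18 = 324 ≡ 18, then 18·18 = 324 ≡ 18, then 18·18 = 324 ≡ 18. So 16^30 ≡ 18 (mod 34).
ψ(18): Repeated squaring mod 34: 18^1 ≡ 18, 18^2 ≡ 18² = 324 ≡ 18, 18^4 ≡ 18² = 324 ≡ 18, 18^8 ≡ 18² = 324 ≡ 18, 18^16 ≡ 18² = 324 ≡ 18. Since 30 = 16 + 8 + 4 + 2, 18^30 ≡ 18·18·18·18: 18·18 = 324 ≡ 18, then 18·18 = 324 ≡ 18, then 18·18 = 324 ≡ 18. So 18^30 ≡ 18 (mod 34).
So ψ(16) = ψ(18) = 18 while 16 ≠ 18, thus ψ is not injective, hence not bijective.
Since ψ is not bijective, we determine |image(ψ)|. Computing x^30 mod 34 for each x (by repeated squaring, reducing mod 34 at every step), the values ψ(0), ψ(1), …, ψ(33) are: 0, 1, 30, 19, 16, 15, 26, 25, 4, 21, 8, 9, 32, 33, 2, 13, 18, 17, 18, 13, 2, 33, 32, 9, 8, 21, 4, 25, 26, 15, 16, 19, 30, 1.
The distinct values are {0, 1, 2, 4, 8, 9, 13, 15, 16, 17, 18, 19, 21, 25, 26, 30, 32, 33}; there are 18 of them.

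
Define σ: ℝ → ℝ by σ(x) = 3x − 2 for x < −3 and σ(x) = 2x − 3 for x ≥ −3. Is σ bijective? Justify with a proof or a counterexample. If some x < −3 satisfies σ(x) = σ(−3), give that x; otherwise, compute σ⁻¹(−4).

Both pieces are strictly increasing (slopes 3 and 2), so each is injective on its own interval.
The left piece maps (−∞, −3) onto (−∞, −11); the right piece maps [−3, ∞) onto [−9, ∞).
The images leave a gap (−11 has no preimage), so σ is not surjective, hence not bijective.
Because the two images are disjoint, no x < −3 has σ(x) = σ(−3), so we compute σ⁻¹(−4): −4 lies in [−9, ∞), so solve 2x − 3 = −4: x = (−4 + 3)/2 = −1/2.

-1/2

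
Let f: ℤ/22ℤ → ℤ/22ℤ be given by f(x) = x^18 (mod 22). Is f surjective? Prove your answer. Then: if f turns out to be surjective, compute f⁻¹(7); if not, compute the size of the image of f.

12

f(10): Repeated squaring mod 22: 10^1 ≡ 10, 10^2 ≡ 10² = 100 ≡ 12, 10^4 ≡ 12² = 144 ≡ 12, 10^8 ≡ 12² = 144 ≡ 12, 10^16 ≡ 12² = 144 ≡ 12. Since 18 = 16 + 2, 10^18 ≡ 12·12: 12·12 = 144 ≡ 12. So 10^18 ≡ 12 (mod 22).
f(12): Repeated squaring mod 22: 12^1 ≡ 12, 12^2 ≡ 12² = 144 ≡ 12, 12^4 ≡ 12² = 144 ≡ 12, 12^8 ≡ 12² = 144 ≡ 12, 12^16 ≡ 12² = 144 ≡ 12. Since 18 = 16 + 2, 12^18 ≡ 12·12: 12·12 = 144 ≡ 12. So 12^18 ≡ 12 (mod 22).
So f(10) = f(12) = 12 while 10 ≠ 12, so f is not injective.
A non-injective map from the 22-element set ℤ/22ℤ to itself takes at most 21 distinct values, so it cannot be surjective. Hence f is not surjective.
Since f is not surjective, we determine |image(f)|. Computing x^18 mod 22 for each x (by repeated squaring, reducing mod 22 at every step), the values f(0), f(1), …, f(21) are: 0, 1, 14, 5, 20, 15, 4, 9, 16, 3, 12, 11, 12, 3, 16, 9, 4, 15, 20, 5, 14, 1.
The distinct values are {0, 1, 3, 4, 5, 9, 11, 12, 14, 15, 16, 20}; there are 12 of them.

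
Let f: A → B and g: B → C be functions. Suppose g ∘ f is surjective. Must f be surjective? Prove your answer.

No. Take A = {1}, B = {1, 2, 3}, C = {1}, f(a) = 1 for every a ∈ A, and g(b) = 1 for every b ∈ B.
Then g ∘ f is surjective onto {1}, but 3 ∈ B has no preimage under f, so f is not surjective.

not surjective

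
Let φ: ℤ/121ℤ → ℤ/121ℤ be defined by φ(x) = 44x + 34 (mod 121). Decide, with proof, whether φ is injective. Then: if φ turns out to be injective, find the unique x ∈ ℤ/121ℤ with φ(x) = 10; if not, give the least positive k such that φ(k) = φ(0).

11

Recall: φ is injective when φ(s) = φ(t) forces s = t.
We have gcd(44, 121) = 11 > 1. Taking s = 0 and t = 11: φ(0) = 34 and φ(11) = 44·11 + 34 = 518 ≡ 34 (mod 121).
So φ(0) = φ(11) while 0 ≠ 11, therefore φ is not injective.
Since φ is not injective, we find the least positive k with φ(k) = φ(0): this means 44k ≡ 0 (mod 121), i.e. 121 ∣ 44k. Since gcd(44, 121) = 11, dividing through by 11 this holds exactly when 11 ∣ 4k, and as gcd(4, 11) = 1, exactly when 11 ∣ k.
The smallest positive such k is 11.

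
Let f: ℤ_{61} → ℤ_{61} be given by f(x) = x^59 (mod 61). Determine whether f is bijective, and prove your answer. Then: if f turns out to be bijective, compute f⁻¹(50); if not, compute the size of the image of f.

Since 61 is prime, the nonzero elements of ℤ_{61} form a cyclic group of order 60.
As gcd(59, 60) = 1, raising to the 59th power is a bijection on this group: if u^59 ≡ v^59 then (uv^{−1})^59 = 1, and the only element of order dividing gcd(59, 60) = 1 is 1, so u = v.
With f(0) = 0 this makes f injective on all of ℤ_{61}, hence bijective (finite equal-size domain and codomain). In particular f is bijective.
Since f is bijective, we find the preimage of 50. The inverse of x ↦ x^59 on (ℤ_{61})^× is x ↦ x^59, because 59·59 = 3481 = 58·60 + 1 ≡ 1 (mod 60) and x^{60} = 1 for x ≠ 0 (Fermat). So f⁻¹(50) = 50^59 mod 61.
Repeated squaring mod 61: 50^1 ≡ 50, 50^2 ≡ 50² = 2500 ≡ 60, 50^4 ≡ 60² = 3600 ≡ 1, 50^8 ≡ 1² = 1, 50^16 ≡ 1² = 1, 50^32 ≡ 1² = 1. Since 59 = 32 + 16 + 8 + 2 + 1, 50^59 ≡ 1·1·1·60·50: 1·1 = 1, then 1·1 = 1, then 1·60 = 60, then 60·50 = 3000 ≡ 11. So 50^59 ≡ 11 (mod 61).
Hence f⁻¹(50) = 11.

11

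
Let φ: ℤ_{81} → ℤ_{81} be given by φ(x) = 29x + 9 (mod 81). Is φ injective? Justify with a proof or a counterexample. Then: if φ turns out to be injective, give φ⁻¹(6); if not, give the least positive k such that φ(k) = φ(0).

39

Recall that φ is injective when φ(x_1) = φ(x_2) forces x_1 = x_2.
If φ(x_1) = φ(x_2), then 29x_1 ≡ 29x_2 (mod 81). Because gcd(29, 81) = 1, we may cancel 29 to get x_1 ≡ x_2 (mod 81).
So φ is injective.
We now compute 29⁻¹ mod 81 explicitly. Euclid's algorithm: 81 = 2·29 + 23, 29 = 1·23 + 6, 23 = 3·6 + 5, 6 = 1·5 + 1; back-substituting gives 1 = 14·29 − 5·81, so 29⁻¹ ≡ 14 (mod 81).
Since φ is injective, we compute φ⁻¹(6): solve 29x + 9 ≡ 6 (mod 81), i.e. 29x ≡ 78 (mod 81).
Multiplying by 29⁻¹ = 14 gives x ≡ 14·78 = 1092 = 13·81 + 39 ≡ 39 (mod 81).
Check: φ(39) = 29·39 + 9 = 1140 = 14·81 + 6 ≡ 6 (mod 81).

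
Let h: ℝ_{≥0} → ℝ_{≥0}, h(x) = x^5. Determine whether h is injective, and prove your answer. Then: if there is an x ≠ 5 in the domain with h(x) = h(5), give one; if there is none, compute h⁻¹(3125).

On ℝ_{≥0}, x ↦ x^5 is strictly increasing, so h(s) = h(t) forces s = t. Hence h is injective.
Since x ↦ x^5 is strictly increasing on ℝ_{≥0}, it is injective there, so no x ≠ 5 in the domain has h(x) = h(5). We therefore compute h⁻¹(3125) = 3125^{1/5} = 5 (indeed 5^5 = 3125).

5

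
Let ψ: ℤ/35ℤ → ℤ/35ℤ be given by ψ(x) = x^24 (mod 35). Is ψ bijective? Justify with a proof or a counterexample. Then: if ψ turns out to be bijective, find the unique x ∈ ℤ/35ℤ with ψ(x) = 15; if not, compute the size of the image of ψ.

4

ψ(1) = 1^24 = 1.
ψ(2): Repeated squaring mod 35: 2^1 ≡ 2, 2^2 ≡ 2² = 4, 2^4 ≡ 4² = 16, 2^8 ≡ 16² = 256 ≡ 11, 2^16 ≡ 11² = 121 ≡ 16. Since 24 = 16 + 8, 2^24 ≡ 16·11: 16·11 = 176 ≡ 1. So 2^24 ≡ 1 (mod 35).
So ψ(1) = ψ(2) = 1 while 1 ≠ 2, thus ψ is not injective, hence not bijective.
Since ψ is not bijective, we determine |image(ψ)|. Computing x^24 mod 35 for each x (by repeated squaring, reducing mod 35 at every step), the values ψ(0), ψ(1), …, ψ(34) are: 0, 1, 1, 1, 1, 15, 1, 21, 1, 1, 15, 1, 1, 1, 21, 15, 1, 1, 1, 1, 15, 21, 1, 1, 1, 15, 1, 1, 21, 1, 15, 1, 1, 1, 1.
The distinct values are {0, 1, 15, 21}; there are 4 of them.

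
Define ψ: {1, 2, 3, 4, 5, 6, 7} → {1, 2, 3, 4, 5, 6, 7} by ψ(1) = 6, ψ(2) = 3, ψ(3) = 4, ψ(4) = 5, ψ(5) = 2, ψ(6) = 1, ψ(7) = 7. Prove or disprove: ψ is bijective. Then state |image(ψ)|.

7

The values 6, 3, 4, 5, 2, 1, 7 are a permutation of {1, 2, 3, 4, 5, 6, 7}: each element appears exactly once.
So ψ is injective and surjective, hence bijective.
The image of ψ is {1, 2, 3, 4, 5, 6, 7}, which has 7 elements.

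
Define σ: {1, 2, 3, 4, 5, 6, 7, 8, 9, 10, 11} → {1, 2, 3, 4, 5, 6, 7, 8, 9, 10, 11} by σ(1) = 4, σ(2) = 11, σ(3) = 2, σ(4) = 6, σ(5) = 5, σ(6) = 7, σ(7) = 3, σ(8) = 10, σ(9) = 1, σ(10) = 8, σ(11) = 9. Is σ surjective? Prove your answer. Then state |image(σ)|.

11

Every element of the codomain has a preimage: 1 = σ(9), 2 = σ(3), 3 = σ(7), 4 = σ(1), 5 = σ(5), 6 = σ(4), 7 = σ(6), 8 = σ(10), 9 = σ(11), 10 = σ(8), 11 = σ(2).
Thus σ is surjective.
The image of σ is {1, 2, 3, 4, 5, 6, 7, 8, 9, 10, 11}, which has 11 elements.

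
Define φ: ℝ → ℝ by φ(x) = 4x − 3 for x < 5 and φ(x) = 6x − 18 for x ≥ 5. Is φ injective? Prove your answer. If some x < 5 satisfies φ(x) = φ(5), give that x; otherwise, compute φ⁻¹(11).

Both pieces are strictly increasing (slopes 4 and 6), so each is injective on its own interval.
The left piece maps (−∞, 5) onto (−∞, 17); the right piece maps [5, ∞) onto [12, ∞).
These images overlap. In particular φ(5) = 12 (right piece), and solving 4x − 3 = 12 on the left piece gives x = 15/4 < 5.
So φ(15/4) = φ(5) with 15/4 ≠ 5, and φ is not injective. This x = 15/4 is the requested value below 5.

15/4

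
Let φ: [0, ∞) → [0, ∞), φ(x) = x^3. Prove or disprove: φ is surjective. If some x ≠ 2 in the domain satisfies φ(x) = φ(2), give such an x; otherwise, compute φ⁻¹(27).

3

For any y ∈ [0, ∞), x = y^{1/3} ∈ [0, ∞) gives φ(x) = y, so φ is surjective.
Since x ↦ x^3 is strictly increasing on [0, ∞), it is injective there, so no x ≠ 2 in the domain has φ(x) = φ(2). We therefore compute φ⁻¹(27) = 27^{1/3} = 3 (indeed 3^3 = 27).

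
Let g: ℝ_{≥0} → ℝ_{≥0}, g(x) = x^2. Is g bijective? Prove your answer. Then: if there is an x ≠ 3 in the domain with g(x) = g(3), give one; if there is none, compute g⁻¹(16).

On ℝ_{≥0}, x ↦ x^2 is strictly increasing (injective) and for any y ∈ ℝ_{≥0} the 2nd root y^{1/2} lies in ℝ_{≥0} (surjective). So g is bijective.
Since x ↦ x^2 is strictly increasing on ℝ_{≥0}, it is injective there, so no x ≠ 3 in the domain has g(x) = g(3). We therefore compute g⁻¹(16) = 16^{1/2} = 4 (indeed 4^2 = 16).

4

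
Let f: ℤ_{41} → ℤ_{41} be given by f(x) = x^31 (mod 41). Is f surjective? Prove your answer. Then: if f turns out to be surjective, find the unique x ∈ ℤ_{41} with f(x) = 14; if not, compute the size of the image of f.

3

Since 41 is prime, the nonzero elements of ℤ_{41} form a cyclic group of order 40.
As gcd(31, 40) = 1, raising to the 31st power is a bijection on this group: if a^31 ≡ b^31 then (ab^{−1})^31 = 1, and the only element of order dividing gcd(31, 40) = 1 is 1, so a = b.
With f(0) = 0 this makes f injective on all of ℤ_{41}, hence bijective (finite equal-size domain and codomain). In particular f is surjective.
Since f is surjective, we find the preimage of 14. The inverse of x ↦ x^31 on (ℤ_{41})^× is x ↦ x^31, because 31·31 = 961 = 24·40 + 1 ≡ 1 (mod 40) and x^{40} = 1 for x ≠ 0 (Fermat). So f⁻¹(14) = 14^31 mod 41.
Repeated squaring mod 41: 14^1 ≡ 14, 14^2 ≡ 14² = 196 ≡ 32, 14^4 ≡ 32² = 1024 ≡ 40, 14^8 ≡ 40² = 1600 ≡ 1, 14^16 ≡ 1² = 1. Since 31 = 16 + 8 + 4 + 2 + 1, 14^31 ≡ 1·1·40·32·14: 1·1 = 1, then 1·40 = 40, then 40·32 = 1280 ≡ 9, then 9·14 = 126 ≡ 3. So 14^31 ≡ 3 (mod 41).
Hence f⁻¹(14) = 3.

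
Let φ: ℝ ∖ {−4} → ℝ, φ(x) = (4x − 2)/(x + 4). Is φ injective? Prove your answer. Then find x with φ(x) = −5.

-2

Suppose φ(a) = φ(b). Cross-multiplying: (4a − 2)(b + 4) = (4b − 2)(a + 4).
Expanding both sides and cancelling the symmetric terms leaves 18·(a − b) = 0. Since 18 ≠ 0, a = b. So φ is injective.
Solving φ(x) = −5: cross-multiplying gives 4x − 2 = −5(x + 4), which rearranges to 9x = −18, so x = −2.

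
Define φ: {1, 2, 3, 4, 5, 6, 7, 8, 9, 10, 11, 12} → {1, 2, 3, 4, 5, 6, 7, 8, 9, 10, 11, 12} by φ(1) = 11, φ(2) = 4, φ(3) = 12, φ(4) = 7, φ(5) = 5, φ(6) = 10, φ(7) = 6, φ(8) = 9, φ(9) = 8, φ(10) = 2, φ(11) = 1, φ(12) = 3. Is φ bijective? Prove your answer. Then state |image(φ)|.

The values 11, 4, 12, 7, 5, 10, 6, 9, 8, 2, 1, 3 are a permutation of {1, 2, 3, 4, 5, 6, 7, 8, 9, 10, 11, 12}: each element appears exactly once.
So φ is injective and surjective, hence bijective.
The image of φ is {1, 2, 3, 4, 5, 6, 7, 8, 9, 10, 11, 12}, which has 12 elements.

12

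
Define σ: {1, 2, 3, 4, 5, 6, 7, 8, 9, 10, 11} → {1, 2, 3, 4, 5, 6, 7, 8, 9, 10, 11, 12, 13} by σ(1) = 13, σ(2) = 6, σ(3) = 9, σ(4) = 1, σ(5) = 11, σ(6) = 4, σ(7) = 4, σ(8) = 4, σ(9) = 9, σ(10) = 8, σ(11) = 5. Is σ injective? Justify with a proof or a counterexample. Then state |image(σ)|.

8

σ(6) = 4 = σ(7) with 6 ≠ 7, so σ is not injective.
The image of σ is {1, 4, 5, 6, 8, 9, 11, 13}, which has 8 elements.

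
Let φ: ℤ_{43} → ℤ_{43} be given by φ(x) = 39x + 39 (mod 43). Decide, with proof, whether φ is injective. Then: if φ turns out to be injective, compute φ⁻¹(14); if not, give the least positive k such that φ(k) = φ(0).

Recall: injectivity means: for all x_1, x_2 in the domain, φ(x_1) = φ(x_2) implies x_1 = x_2.
Suppose φ(x_1) = φ(x_2) in ℤ_{43}. Then 39x_1 + 39 ≡ 39x_2 + 39 (mod 43), so 39(x_1 − x_2) ≡ 0 (mod 43).
Since gcd(39, 43) = 1, 39 is invertible modulo 43, therefore x_1 − x_2 ≡ 0 (mod 43), i.e. x_1 = x_2.
So φ is injective.
We now compute 39⁻¹ mod 43 explicitly. Euclid's algorithm: 43 = 1·39 + 4, 39 = 9·4 + 3, 4 = 1·3 + 1; back-substituting gives 1 = 32·39 − 29·43, so 39⁻¹ ≡ 32 (mod 43).
Since φ is injective, we find φ⁻¹(14): we need 39x ≡ 14 − 39 ≡ 18 (mod 43). Using 39⁻¹ = 32: x ≡ 32·18 = 576 = 13·43 + 17, so x = 17.
Check: φ(17) = 39·17 + 39 = 702 = 16·43 + 14 ≡ 14 (mod 43).

17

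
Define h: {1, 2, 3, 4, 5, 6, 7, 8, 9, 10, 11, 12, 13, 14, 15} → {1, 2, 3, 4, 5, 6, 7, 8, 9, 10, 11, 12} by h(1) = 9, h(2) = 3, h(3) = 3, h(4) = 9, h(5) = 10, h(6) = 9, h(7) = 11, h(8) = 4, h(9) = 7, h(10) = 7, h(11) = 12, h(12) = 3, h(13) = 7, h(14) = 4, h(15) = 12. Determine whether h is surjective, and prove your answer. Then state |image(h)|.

7

No element maps to 1, so h is not surjective.
The image of h is {3, 4, 7, 9, 10, 11, 12}, which has 7 elements.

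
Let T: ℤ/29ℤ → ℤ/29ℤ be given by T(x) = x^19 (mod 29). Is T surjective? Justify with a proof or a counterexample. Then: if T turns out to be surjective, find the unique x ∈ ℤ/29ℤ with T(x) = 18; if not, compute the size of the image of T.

Since 29 is prime, the nonzero elements of ℤ/29ℤ form a cyclic group of order 28.
As gcd(19, 28) = 1, raising to the 19th power is a bijection on this group: if a^19 ≡ b^19 then (ab^{−1})^19 = 1, and the only element of order dividing gcd(19, 28) = 1 is 1, so a = b.
With T(0) = 0 this makes T injective on all of ℤ/29ℤ, hence bijective (finite equal-size domain and codomain). In particular T is surjective.
Since T is surjective, we find the preimage of 18. The inverse of x ↦ x^19 on (ℤ/29ℤ)^× is x ↦ x^3, because 19·3 = 57 = 2·28 + 1 ≡ 1 (mod 28) and x^{28} = 1 for x ≠ 0 (Fermat). So T⁻¹(18) = 18^3 mod 29.
Repeated squaring mod 29: 18^1 ≡ 18, 18^2 ≡ 18² = 324 ≡ 5. Since 3 = 2 + 1, 18^3 ≡ 5·18: 5·18 = 90 ≡ 3. So 18^3 ≡ 3 (mod 29).
Hence T⁻¹(18) = 3.

3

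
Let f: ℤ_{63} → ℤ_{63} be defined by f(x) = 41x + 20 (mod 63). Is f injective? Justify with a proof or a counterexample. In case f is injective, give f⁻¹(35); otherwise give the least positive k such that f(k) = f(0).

48

Suppose f(a) = f(b) in ℤ_{63}. Then 41a + 20 ≡ 41b + 20 (mod 63), hence 41(a − b) ≡ 0 (mod 63).
Since gcd(41, 63) = 1, 41 is invertible modulo 63, therefore a − b ≡ 0 (mod 63), i.e. a = b.
Hence f is injective.
We now compute 41⁻¹ mod 63 explicitly. Euclid's algorithm: 63 = 1·41 + 22, 41 = 1·22 + 19, 22 = 1·19 + 3, 19 = 6·3 + 1; back-substituting gives 1 = 20·41 − 13·63, so 41⁻¹ ≡ 20 (mod 63).
Since f is injective, we find f⁻¹(35): we need 41x ≡ 35 − 20 ≡ 15 (mod 63). Using 41⁻¹ = 20: x ≡ 20·15 = 300 = 4·63 + 48, so x = 48.
Check: f(48) = 41·48 + 20 = 1988 = 31·63 + 35 ≡ 35 (mod 63).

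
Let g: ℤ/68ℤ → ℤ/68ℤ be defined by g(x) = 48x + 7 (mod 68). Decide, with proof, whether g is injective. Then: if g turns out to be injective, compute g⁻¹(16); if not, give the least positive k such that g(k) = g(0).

17

We have gcd(48, 68) = 4 > 1. Taking s = 0 and t = 17: g(0) = 7 and g(17) = 48·17 + 7 = 823 ≡ 7 (mod 68).
So g(0) = g(17) while 0 ≠ 17, so g is not injective.
Since g is not injective, we find the least positive k with g(k) = g(0): this means 48k ≡ 0 (mod 68), i.e. 68 ∣ 48k. Since gcd(48, 68) = 4, dividing through by 4 this holds exactly when 17 ∣ 12k, and as gcd(12, 17) = 1, exactly when 17 ∣ k.
The smallest positive such k is 17.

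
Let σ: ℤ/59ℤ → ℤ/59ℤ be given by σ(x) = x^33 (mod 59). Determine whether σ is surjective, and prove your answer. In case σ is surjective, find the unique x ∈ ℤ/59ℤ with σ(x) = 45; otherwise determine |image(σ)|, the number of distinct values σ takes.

Since 59 is prime, the nonzero elements of ℤ/59ℤ form a cyclic group of order 58.
As gcd(33, 58) = 1, raising to the 33rd power is a bijection on this group: if a^33 ≡ b^33 then (ab^{−1})^33 = 1, and the only element of order dividing gcd(33, 58) = 1 is 1, so a = b.
With σ(0) = 0 this makes σ injective on all of ℤ/59ℤ, hence bijective (finite equal-size domain and codomain). In particular σ is surjective.
Since σ is surjective, we find the preimage of 45. The inverse of x ↦ x^33 on (ℤ/59ℤ)^× is x ↦ x^51, because 33·51 = 1683 = 29·58 + 1 ≡ 1 (mod 58) and x^{58} = 1 for x ≠ 0 (Fermat). So σ⁻¹(45) = 45^51 mod 59.
Repeated squaring mod 59: 45^1 ≡ 45, 45^2 ≡ 45² = 2025 ≡ 19, 45^4 ≡ 19² = 361 ≡ 7, 45^8 ≡ 7² = 49, 45^16 ≡ 49² = 2401 ≡ 41, 45^32 ≡ 41² = 1681 ≡ 29. Since 51 = 32 + 16 + 2 + 1, 45^51 ≡ 29·41·19·45: 29·41 = 1189 ≡ 9, then 9·19 = 171 ≡ 53, then 53·45 = 2385 ≡ 25. So 45^51 ≡ 25 (mod 59).
Hence σ⁻¹(45) = 25.

25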